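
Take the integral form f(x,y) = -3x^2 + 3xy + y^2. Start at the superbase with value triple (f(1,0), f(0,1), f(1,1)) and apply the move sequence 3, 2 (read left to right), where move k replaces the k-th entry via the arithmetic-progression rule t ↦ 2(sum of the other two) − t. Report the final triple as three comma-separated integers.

start (-3,1,1) = (f(1,0),f(0,1),f(1,1))
replace slot 3: 2·((-3)+1) − 1 = -5 → (-3,1,-5)
replace slot 2: 2·((-3)+(-5)) − 1 = -17 → (-3,-17,-5)

-3,-17,-5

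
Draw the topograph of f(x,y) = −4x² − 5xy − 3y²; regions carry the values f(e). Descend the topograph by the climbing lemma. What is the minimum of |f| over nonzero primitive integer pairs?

translate: b→-3 (≡5 mod 8), so (4,5,3)→(4,-3,2)
flip: (4,-3,2)→(2,3,4)
translate: b→-1 (≡3 mod 4), so (2,3,4)→(2,-1,3)
reduced (well bottom): (2,-1,3) with a≤c, −a<b≤a
well minimum |f| = |-2| = 2 (negative-definite)

2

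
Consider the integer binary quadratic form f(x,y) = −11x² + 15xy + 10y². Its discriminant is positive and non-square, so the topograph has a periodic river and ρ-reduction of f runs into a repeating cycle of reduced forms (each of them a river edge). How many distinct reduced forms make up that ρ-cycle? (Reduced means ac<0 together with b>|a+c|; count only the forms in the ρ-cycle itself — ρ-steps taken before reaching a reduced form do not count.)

D = 665, ⌊√D⌋ = 25
river: ρ → (10,25,-1)
river: ρ → (-1,25,10)
river: ρ → (10,15,-11)
river: ρ → (-11,7,14)
river: ρ → (14,21,-4)
river: ρ → (-4,19,19)
river: ρ → (19,19,-4)
river: ρ → (-4,21,14)
river: ρ → (14,7,-11)
river: ρ → (-11,15,10)
ρ-cycle length = 10 (tail of 0 descent steps not counted)

10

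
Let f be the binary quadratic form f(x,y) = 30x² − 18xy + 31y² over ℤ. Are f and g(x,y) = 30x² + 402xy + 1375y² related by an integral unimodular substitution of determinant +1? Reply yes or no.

D₁ = -3396, D₂ = -3396
f: reduced (well bottom): (30,-18,31) with a≤c, −a<b≤a
g: translate: b→-18 (≡402 mod 60), so (30,402,1375)→(30,-18,31)
g: reduced (well bottom): (30,-18,31) with a≤c, −a<b≤a
reduced forms (30, -18, 31) vs (30, -18, 31) ⇒ equivalent

yes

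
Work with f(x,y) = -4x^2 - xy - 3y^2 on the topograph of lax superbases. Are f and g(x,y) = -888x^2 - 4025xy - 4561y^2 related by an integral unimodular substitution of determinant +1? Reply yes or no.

D₁ = -47, D₂ = -47
f is negative-definite; reduce −f:
−f: flip: (4,1,3)→(3,-1,4)
−f: reduced (well bottom): (3,-1,4) with a≤c, −a<b≤a
flip sign back: reduced form of f is (-3,1,-4)
g is negative-definite; reduce −g:
−g: translate: b→473 (≡4025 mod 1776), so (888,4025,4561)→(888,473,63)
−g: flip: (888,473,63)→(63,-473,888)
−g: translate: b→31 (≡-473 mod 126), so (63,-473,888)→(63,31,4)
−g: flip: (63,31,4)→(4,-31,63)
−g: translate: b→1 (≡-31 mod 8), so (4,-31,63)→(4,1,3)
−g: flip: (4,1,3)→(3,-1,4)
−g: reduced (well bottom): (3,-1,4) with a≤c, −a<b≤a
flip sign back: reduced form of g is (-3,1,-4)
reduced forms (-3, 1, -4) vs (-3, 1, -4) ⇒ equivalent

yes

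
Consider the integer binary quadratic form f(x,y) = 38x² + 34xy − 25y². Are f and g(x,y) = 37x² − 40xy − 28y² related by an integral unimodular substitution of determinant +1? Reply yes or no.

D₁ = 4956, D₂ = 5744
discriminants differ ⇒ not SL₂(ℤ)-equivalent

no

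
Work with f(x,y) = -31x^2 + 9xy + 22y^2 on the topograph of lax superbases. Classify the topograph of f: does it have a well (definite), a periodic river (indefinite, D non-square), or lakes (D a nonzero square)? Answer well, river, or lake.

D = b²−4ac = 9² − 4·(-31)·22 = 2809
D = 53² is a perfect square ⇒ form factors over ℤ ⇒ lakes

lake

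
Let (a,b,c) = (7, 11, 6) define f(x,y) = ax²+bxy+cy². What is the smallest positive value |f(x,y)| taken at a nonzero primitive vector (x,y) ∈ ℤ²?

translate: b→-3 (≡11 mod 14), so (7,11,6)→(7,-3,2)
flip: (7,-3,2)→(2,3,7)
translate: b→-1 (≡3 mod 4), so (2,3,7)→(2,-1,6)
reduced (well bottom): (2,-1,6) with a≤c, −a<b≤a
well minimum = a = 2

2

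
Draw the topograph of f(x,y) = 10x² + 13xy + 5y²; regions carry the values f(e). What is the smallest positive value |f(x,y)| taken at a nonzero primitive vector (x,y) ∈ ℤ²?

translate: b→-7 (≡13 mod 20), so (10,13,5)→(10,-7,2)
flip: (10,-7,2)→(2,7,10)
translate: b→-1 (≡7 mod 4), so (2,7,10)→(2,-1,4)
reduced (well bottom): (2,-1,4) with a≤c, −a<b≤a
well minimum = a = 2

2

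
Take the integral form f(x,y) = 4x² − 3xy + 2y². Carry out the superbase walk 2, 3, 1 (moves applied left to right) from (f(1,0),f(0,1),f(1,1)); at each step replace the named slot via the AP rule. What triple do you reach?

start (4,2,3) = (f(1,0),f(0,1),f(1,1))
replace slot 2: 2·(4+3) − 2 = 12 → (4,12,3)
replace slot 3: 2·(4+12) − 3 = 29 → (4,12,29)
replace slot 1: 2·(12+29) − 4 = 78 → (78,12,29)

78,12,29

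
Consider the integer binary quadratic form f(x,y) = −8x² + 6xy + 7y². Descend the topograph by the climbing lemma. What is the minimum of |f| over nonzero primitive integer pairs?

river: ρ → (7,8,-7)
river: ρ → (-7,6,8)
river: ρ → (8,10,-5)
river: ρ → (-5,10,8)
river: ρ → (8,6,-7)
river: ρ → (-7,8,7)
river: ρ → (7,6,-8)
river: ρ → (-8,10,5)
river: ρ → (5,10,-8)
river: ρ → (-8,6,7)
closes: descent 0, river 10
min |a| on river = 5

5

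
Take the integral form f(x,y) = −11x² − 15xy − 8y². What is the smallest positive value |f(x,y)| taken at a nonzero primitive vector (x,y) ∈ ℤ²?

translate: b→-7 (≡15 mod 22), so (11,15,8)→(11,-7,4)
flip: (11,-7,4)→(4,7,11)
translate: b→-1 (≡7 mod 8), so (4,7,11)→(4,-1,8)
reduced (well bottom): (4,-1,8) with a≤c, −a<b≤a
well minimum |f| = |-4| = 4 (negative-definite)

4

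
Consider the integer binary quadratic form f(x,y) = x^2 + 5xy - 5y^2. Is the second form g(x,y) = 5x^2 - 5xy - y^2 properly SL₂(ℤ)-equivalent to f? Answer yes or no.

D₁ = 45, D₂ = 45
river cycle of f (length 2): (-5, 5, 1), (1, 5, -5)
river cycle of g (length 2): (-1, 5, 5), (5, 5, -1)
cycles differ ⇒ inequivalent

no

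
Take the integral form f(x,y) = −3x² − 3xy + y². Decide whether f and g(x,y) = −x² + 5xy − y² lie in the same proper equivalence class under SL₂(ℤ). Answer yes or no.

D₁ = 21, D₂ = 21
river cycle of f (length 2): (1, 3, -3), (-3, 3, 1)
river cycle of g (length 2): (-1, 3, 3), (3, 3, -1)
cycles differ ⇒ inequivalent

no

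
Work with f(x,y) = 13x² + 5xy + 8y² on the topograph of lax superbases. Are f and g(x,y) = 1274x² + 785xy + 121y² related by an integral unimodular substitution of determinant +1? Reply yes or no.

D₁ = -391, D₂ = -391
f: flip: (13,5,8)→(8,-5,13)
f: reduced (well bottom): (8,-5,13) with a≤c, −a<b≤a
g: flip: (1274,785,121)→(121,-785,1274)
g: translate: b→-59 (≡-785 mod 242), so (121,-785,1274)→(121,-59,8)
g: flip: (121,-59,8)→(8,59,121)
g: translate: b→-5 (≡59 mod 16), so (8,59,121)→(8,-5,13)
g: reduced (well bottom): (8,-5,13) with a≤c, −a<b≤a
reduced forms (8, -5, 13) vs (8, -5, 13) ⇒ equivalent

yes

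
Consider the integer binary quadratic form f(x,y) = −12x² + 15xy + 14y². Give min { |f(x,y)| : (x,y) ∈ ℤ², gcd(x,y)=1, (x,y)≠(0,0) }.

river: ρ → (14,13,-13)
river: ρ → (-13,13,14)
river: ρ → (14,15,-12)
river: ρ → (-12,9,17)
river: ρ → (17,25,-4)
river: ρ → (-4,23,23)
river: ρ → (23,23,-4)
river: ρ → (-4,25,17)
river: ρ → (17,9,-12)
river: ρ → (-12,15,14)
closes: descent 0, river 10
min |a| on river = 4

4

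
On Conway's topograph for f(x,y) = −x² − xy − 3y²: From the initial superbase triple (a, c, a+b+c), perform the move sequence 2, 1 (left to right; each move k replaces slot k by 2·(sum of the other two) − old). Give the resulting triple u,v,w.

start (-1,-3,-5) = (f(1,0),f(0,1),f(1,1))
replace slot 2: 2·((-1)+(-5)) − (-3) = -9 → (-1,-9,-5)
replace slot 1: 2·((-9)+(-5)) − (-1) = -27 → (-27,-9,-5)

-27,-9,-5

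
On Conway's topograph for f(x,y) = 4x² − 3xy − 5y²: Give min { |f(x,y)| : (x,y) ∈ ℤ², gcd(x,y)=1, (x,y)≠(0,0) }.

descent: ρ → (-5,3,4)  [lands on river]
river: ρ → (4,5,-4)
river: ρ → (-4,3,5)
river: ρ → (5,7,-2)
river: ρ → (-2,9,1)
river: ρ → (1,9,-2)
river: ρ → (-2,7,5)
river: ρ → (5,3,-4)
river: ρ → (-4,5,4)
river: ρ → (4,3,-5)
river: ρ → (-5,7,2)
river: ρ → (2,9,-1)
river: ρ → (-1,9,2)
river: ρ → (2,7,-5)
closes: descent 1, river 14
min |a| on river = 1

1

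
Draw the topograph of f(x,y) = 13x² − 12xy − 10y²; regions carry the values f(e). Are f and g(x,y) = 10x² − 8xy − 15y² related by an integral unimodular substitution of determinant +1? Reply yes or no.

D₁ = 664, D₂ = 664
river cycle of f (length 22): (-10, 12, 13), (13, 14, -9), (-9, 22, 5), (5, 18, -17), (-17, 16, 6), (6, 20, -11), (-11, 24, 2), (2, 24, -11), (-11, 20, 6), (6, 16, -17), … (12 more)
river cycle of g (length 22): (-15, 8, 10), (10, 12, -13), (-13, 14, 9), (9, 22, -5), (-5, 18, 17), (17, 16, -6), (-6, 20, 11), (11, 24, -2), (-2, 24, 11), (11, 20, -6), … (12 more)
cycles differ ⇒ inequivalent

no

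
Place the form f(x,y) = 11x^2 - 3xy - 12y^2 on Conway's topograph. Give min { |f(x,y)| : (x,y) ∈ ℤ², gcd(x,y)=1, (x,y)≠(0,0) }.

descent: ρ → (-12,3,11)  [lands on river]
river: ρ → (11,19,-4)
river: ρ → (-4,21,6)
river: ρ → (6,15,-13)
river: ρ → (-13,11,8)
river: ρ → (8,21,-3)
river: ρ → (-3,21,8)
river: ρ → (8,11,-13)
river: ρ → (-13,15,6)
river: ρ → (6,21,-4)
river: ρ → (-4,19,11)
river: ρ → (11,3,-12)
river: ρ → (-12,21,2)
river: ρ → (2,23,-1)
river: ρ → (-1,23,2)
river: ρ → (2,21,-12)
closes: descent 1, river 16
min |a| on river = 1

1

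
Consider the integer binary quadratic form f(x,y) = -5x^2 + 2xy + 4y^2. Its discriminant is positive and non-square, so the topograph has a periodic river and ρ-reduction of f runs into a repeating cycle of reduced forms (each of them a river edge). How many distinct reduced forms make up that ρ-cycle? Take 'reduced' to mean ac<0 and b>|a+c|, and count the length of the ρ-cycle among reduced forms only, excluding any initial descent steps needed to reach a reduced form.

D = 84, ⌊√D⌋ = 9
river: ρ → (4,6,-3)
river: ρ → (-3,6,4)
river: ρ → (4,2,-5)
river: ρ → (-5,8,1)
river: ρ → (1,8,-5)
river: ρ → (-5,2,4)
ρ-cycle length = 6 (tail of 0 descent steps not counted)

6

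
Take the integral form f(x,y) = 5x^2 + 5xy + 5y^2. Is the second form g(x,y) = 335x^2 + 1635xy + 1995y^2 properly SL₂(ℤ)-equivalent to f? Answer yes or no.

D₁ = -75, D₂ = -75
f: reduced (well bottom): (5,5,5) with a≤c, −a<b≤a
g: translate: b→295 (≡1635 mod 670), so (335,1635,1995)→(335,295,65)
g: flip: (335,295,65)→(65,-295,335)
g: translate: b→-35 (≡-295 mod 130), so (65,-295,335)→(65,-35,5)
g: flip: (65,-35,5)→(5,35,65)
g: translate: b→5 (≡35 mod 10), so (5,35,65)→(5,5,5)
g: reduced (well bottom): (5,5,5) with a≤c, −a<b≤a
reduced forms (5, 5, 5) vs (5, 5, 5) ⇒ equivalent

yes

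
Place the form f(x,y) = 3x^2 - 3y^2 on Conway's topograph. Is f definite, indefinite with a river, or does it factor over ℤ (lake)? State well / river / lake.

D = b²−4ac = 0² − 4·3·(-3) = 36
D = 6² is a perfect square ⇒ form factors over ℤ ⇒ lakes

lake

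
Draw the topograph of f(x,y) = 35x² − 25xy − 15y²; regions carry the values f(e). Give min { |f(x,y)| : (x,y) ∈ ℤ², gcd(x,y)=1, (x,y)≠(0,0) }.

descent: ρ → (-15,25,35)  [lands on river]
river: ρ → (35,45,-5)
river: ρ → (-5,45,35)
river: ρ → (35,25,-15)
river: ρ → (-15,35,25)
river: ρ → (25,15,-25)
river: ρ → (-25,35,15)
river: ρ → (15,25,-35)
river: ρ → (-35,45,5)
river: ρ → (5,45,-35)
river: ρ → (-35,25,15)
river: ρ → (15,35,-25)
river: ρ → (-25,15,25)
river: ρ → (25,35,-15)
closes: descent 1, river 14
min |a| on river = 5

5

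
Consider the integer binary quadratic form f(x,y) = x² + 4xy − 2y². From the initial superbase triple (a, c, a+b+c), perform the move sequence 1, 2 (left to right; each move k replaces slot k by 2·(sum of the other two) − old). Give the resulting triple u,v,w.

start (1,-2,3) = (f(1,0),f(0,1),f(1,1))
replace slot 1: 2·((-2)+3) − 1 = 1 → (1,-2,3)
replace slot 2: 2·(1+3) − (-2) = 10 → (1,10,3)

1,10,3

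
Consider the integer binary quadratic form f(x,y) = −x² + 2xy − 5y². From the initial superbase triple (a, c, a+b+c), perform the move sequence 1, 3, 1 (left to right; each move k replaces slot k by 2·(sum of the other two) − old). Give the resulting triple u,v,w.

start (-1,-5,-4) = (f(1,0),f(0,1),f(1,1))
replace slot 1: 2·((-5)+(-4)) − (-1) = -17 → (-17,-5,-4)
replace slot 3: 2·((-17)+(-5)) − (-4) = -40 → (-17,-5,-40)
replace slot 1: 2·((-5)+(-40)) − (-17) = -73 → (-73,-5,-40)

-73,-5,-40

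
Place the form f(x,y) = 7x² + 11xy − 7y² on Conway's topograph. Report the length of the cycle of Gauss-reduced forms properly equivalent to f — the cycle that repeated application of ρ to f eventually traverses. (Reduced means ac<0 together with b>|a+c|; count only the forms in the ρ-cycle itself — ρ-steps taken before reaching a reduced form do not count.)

D = 317, ⌊√D⌋ = 17
river: ρ → (-7,17,1)
river: ρ → (1,17,-7)
river: ρ → (-7,11,7)
river: ρ → (7,17,-1)
river: ρ → (-1,17,7)
river: ρ → (7,11,-7)
ρ-cycle length = 6 (tail of 0 descent steps not counted)

6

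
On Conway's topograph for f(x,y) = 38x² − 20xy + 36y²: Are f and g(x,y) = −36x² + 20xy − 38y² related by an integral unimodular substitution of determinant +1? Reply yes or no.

D₁ = -5072, D₂ = -5072
f: flip: (38,-20,36)→(36,20,38)
f: reduced (well bottom): (36,20,38) with a≤c, −a<b≤a
g is negative-definite; reduce −g:
−g: reduced (well bottom): (36,-20,38) with a≤c, −a<b≤a
flip sign back: reduced form of g is (-36,20,-38)
reduced forms (36, 20, 38) vs (-36, 20, -38) ⇒ inequivalent

no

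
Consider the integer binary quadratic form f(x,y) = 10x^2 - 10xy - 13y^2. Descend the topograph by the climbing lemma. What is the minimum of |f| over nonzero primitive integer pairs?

descent: ρ → (-13,10,10)  [lands on river]
river: ρ → (10,10,-13)
river: ρ → (-13,16,7)
river: ρ → (7,12,-17)
river: ρ → (-17,22,2)
river: ρ → (2,22,-17)
river: ρ → (-17,12,7)
river: ρ → (7,16,-13)
closes: descent 1, river 8
min |a| on river = 2

2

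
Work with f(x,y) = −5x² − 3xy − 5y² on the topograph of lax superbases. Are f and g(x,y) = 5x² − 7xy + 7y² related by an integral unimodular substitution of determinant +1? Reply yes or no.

D₁ = -91, D₂ = -91
f is negative-definite; reduce −f:
−f: reduced (well bottom): (5,3,5) with a≤c, −a<b≤a
flip sign back: reduced form of f is (-5,-3,-5)
g: translate: b→3 (≡-7 mod 10), so (5,-7,7)→(5,3,5)
g: reduced (well bottom): (5,3,5) with a≤c, −a<b≤a
reduced forms (-5, -3, -5) vs (5, 3, 5) ⇒ inequivalent

no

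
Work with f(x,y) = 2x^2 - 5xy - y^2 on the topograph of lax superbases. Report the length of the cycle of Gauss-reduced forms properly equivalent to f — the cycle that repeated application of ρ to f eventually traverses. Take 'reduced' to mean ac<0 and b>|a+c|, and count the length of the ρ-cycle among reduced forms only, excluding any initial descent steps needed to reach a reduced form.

D = 33, ⌊√D⌋ = 5
descent: ρ → (-1,5,2)  [lands on river]
river: ρ → (2,3,-3)
river: ρ → (-3,3,2)
river: ρ → (2,5,-1)
ρ-cycle length = 4 (tail of 1 descent step not counted)

4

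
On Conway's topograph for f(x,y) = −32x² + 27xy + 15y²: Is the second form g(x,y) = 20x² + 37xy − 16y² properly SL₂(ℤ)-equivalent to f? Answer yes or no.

D₁ = 2649, D₂ = 2649
river cycle of f (length 54): (15, 33, -26), (-26, 19, 22), (22, 25, -23), (-23, 21, 24), (24, 27, -20), (-20, 13, 31), (31, 49, -2), (-2, 51, 6), (6, 45, -26), (-26, 7, 25), … (44 more)
river cycle of g (length 54): (-16, 27, 30), (30, 33, -13), (-13, 45, 12), (12, 51, -1), (-1, 51, 12), (12, 45, -13), (-13, 33, 30), (30, 27, -16), (-16, 37, 20), (20, 43, -10), … (44 more)
cycles differ ⇒ inequivalent

no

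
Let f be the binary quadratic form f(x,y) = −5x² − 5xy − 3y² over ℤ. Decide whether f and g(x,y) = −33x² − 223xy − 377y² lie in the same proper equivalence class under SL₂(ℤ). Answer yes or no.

D₁ = -35, D₂ = -35
f is negative-definite; reduce −f:
−f: flip: (5,5,3)→(3,-5,5)
−f: translate: b→1 (≡-5 mod 6), so (3,-5,5)→(3,1,3)
−f: reduced (well bottom): (3,1,3) with a≤c, −a<b≤a
flip sign back: reduced form of f is (-3,-1,-3)
g is negative-definite; reduce −g:
−g: translate: b→25 (≡223 mod 66), so (33,223,377)→(33,25,5)
−g: flip: (33,25,5)→(5,-25,33)
−g: translate: b→5 (≡-25 mod 10), so (5,-25,33)→(5,5,3)
−g: flip: (5,5,3)→(3,-5,5)
−g: translate: b→1 (≡-5 mod 6), so (3,-5,5)→(3,1,3)
−g: reduced (well bottom): (3,1,3) with a≤c, −a<b≤a
flip sign back: reduced form of g is (-3,-1,-3)
reduced forms (-3, -1, -3) vs (-3, -1, -3) ⇒ equivalent

yes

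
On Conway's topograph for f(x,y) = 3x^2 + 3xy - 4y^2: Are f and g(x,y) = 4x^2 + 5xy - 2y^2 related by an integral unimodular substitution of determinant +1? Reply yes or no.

D₁ = 57, D₂ = 57
river cycle of f (length 6): (-4, 5, 2), (2, 7, -1), (-1, 7, 2), (2, 5, -4), (-4, 3, 3), (3, 3, -4)
river cycle of g (length 6): (-2, 7, 1), (1, 7, -2), (-2, 5, 4), (4, 3, -3), (-3, 3, 4), (4, 5, -2)
cycles differ ⇒ inequivalent

no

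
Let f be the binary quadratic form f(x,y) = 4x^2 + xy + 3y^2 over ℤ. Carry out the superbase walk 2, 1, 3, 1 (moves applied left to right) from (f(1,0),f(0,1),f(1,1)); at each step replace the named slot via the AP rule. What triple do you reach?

start (4,3,8) = (f(1,0),f(0,1),f(1,1))
replace slot 2: 2·(4+8) − 3 = 21 → (4,21,8)
replace slot 1: 2·(21+8) − 4 = 54 → (54,21,8)
replace slot 3: 2·(54+21) − 8 = 142 → (54,21,142)
replace slot 1: 2·(21+142) − 54 = 272 → (272,21,142)

272,21,142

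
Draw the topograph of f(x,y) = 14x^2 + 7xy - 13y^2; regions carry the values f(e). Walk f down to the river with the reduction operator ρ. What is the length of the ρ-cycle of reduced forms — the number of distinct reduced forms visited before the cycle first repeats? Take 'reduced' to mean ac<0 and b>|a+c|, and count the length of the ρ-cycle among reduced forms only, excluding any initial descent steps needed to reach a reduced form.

D = 777, ⌊√D⌋ = 27
river: ρ → (-13,19,8)
river: ρ → (8,13,-19)
river: ρ → (-19,25,2)
river: ρ → (2,27,-6)
river: ρ → (-6,21,14)
river: ρ → (14,7,-13)
ρ-cycle length = 6 (tail of 0 descent steps not counted)

6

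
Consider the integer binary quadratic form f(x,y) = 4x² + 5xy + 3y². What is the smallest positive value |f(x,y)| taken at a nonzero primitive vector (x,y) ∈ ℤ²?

translate: b→-3 (≡5 mod 8), so (4,5,3)→(4,-3,2)
flip: (4,-3,2)→(2,3,4)
translate: b→-1 (≡3 mod 4), so (2,3,4)→(2,-1,3)
reduced (well bottom): (2,-1,3) with a≤c, −a<b≤a
well minimum = a = 2

2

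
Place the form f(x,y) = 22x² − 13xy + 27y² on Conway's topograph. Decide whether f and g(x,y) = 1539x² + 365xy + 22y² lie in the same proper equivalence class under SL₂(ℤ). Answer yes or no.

D₁ = -2207, D₂ = -2207
f: reduced (well bottom): (22,-13,27) with a≤c, −a<b≤a
g: flip: (1539,365,22)→(22,-365,1539)
g: translate: b→-13 (≡-365 mod 44), so (22,-365,1539)→(22,-13,27)
g: reduced (well bottom): (22,-13,27) with a≤c, −a<b≤a
reduced forms (22, -13, 27) vs (22, -13, 27) ⇒ equivalent

yes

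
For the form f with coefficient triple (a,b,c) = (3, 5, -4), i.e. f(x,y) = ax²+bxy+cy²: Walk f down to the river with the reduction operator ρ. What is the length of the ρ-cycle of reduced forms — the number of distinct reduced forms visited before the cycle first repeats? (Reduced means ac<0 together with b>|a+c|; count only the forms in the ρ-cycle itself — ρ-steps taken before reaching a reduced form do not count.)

D = 73, ⌊√D⌋ = 8
river: ρ → (-4,3,4)
river: ρ → (4,5,-3)
river: ρ → (-3,7,2)
river: ρ → (2,5,-6)
river: ρ → (-6,7,1)
river: ρ → (1,7,-6)
river: ρ → (-6,5,2)
river: ρ → (2,7,-3)
river: ρ → (-3,5,4)
river: ρ → (4,3,-4)
river: ρ → (-4,5,3)
river: ρ → (3,7,-2)
river: ρ → (-2,5,6)
river: ρ → (6,7,-1)
river: ρ → (-1,7,6)
river: ρ → (6,5,-2)
river: ρ → (-2,7,3)
river: ρ → (3,5,-4)
ρ-cycle length = 18 (tail of 0 descent steps not counted)

18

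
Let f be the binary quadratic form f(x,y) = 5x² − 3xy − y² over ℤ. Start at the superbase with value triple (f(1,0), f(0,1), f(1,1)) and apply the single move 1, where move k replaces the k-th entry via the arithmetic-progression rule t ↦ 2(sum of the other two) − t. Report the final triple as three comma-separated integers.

start (5,-1,1) = (f(1,0),f(0,1),f(1,1))
replace slot 1: 2·((-1)+1) − 5 = -5 → (-5,-1,1)

-5,-1,1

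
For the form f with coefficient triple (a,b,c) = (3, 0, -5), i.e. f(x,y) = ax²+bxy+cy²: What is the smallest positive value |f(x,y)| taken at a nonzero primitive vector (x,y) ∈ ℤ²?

descent: ρ → (-5,0,3)
descent: ρ → (3,6,-2)  [lands on river]
river: ρ → (-2,6,3)
closes: descent 2, river 2
min |a| on river = 2

2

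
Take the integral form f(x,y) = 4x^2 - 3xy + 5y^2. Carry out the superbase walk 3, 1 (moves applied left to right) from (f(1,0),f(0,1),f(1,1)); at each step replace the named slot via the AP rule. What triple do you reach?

start (4,5,6) = (f(1,0),f(0,1),f(1,1))
replace slot 3: 2·(4+5) − 6 = 12 → (4,5,12)
replace slot 1: 2·(5+12) − 4 = 30 → (30,5,12)

30,5,12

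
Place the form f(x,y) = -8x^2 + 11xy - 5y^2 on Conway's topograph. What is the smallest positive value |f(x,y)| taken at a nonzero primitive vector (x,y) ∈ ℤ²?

translate: b→5 (≡-11 mod 16), so (8,-11,5)→(8,5,2)
flip: (8,5,2)→(2,-5,8)
translate: b→-1 (≡-5 mod 4), so (2,-5,8)→(2,-1,5)
reduced (well bottom): (2,-1,5) with a≤c, −a<b≤a
well minimum |f| = |-2| = 2 (negative-definite)

2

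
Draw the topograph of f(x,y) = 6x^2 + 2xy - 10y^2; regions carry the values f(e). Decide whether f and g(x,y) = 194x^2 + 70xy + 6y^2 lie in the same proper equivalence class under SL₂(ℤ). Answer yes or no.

D₁ = 244, D₂ = 244
river cycle of f (length 6): (6, 14, -2), (-2, 14, 6), (6, 10, -6), (-6, 14, 2), (2, 14, -6), (-6, 10, 6)
river cycle of g (length 6): (6, 14, -2), (-2, 14, 6), (6, 10, -6), (-6, 14, 2), (2, 14, -6), (-6, 10, 6)
cycles coincide ⇒ equivalent

yes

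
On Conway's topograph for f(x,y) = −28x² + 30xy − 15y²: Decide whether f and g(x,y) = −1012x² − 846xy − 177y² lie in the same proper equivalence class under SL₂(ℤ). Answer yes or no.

D₁ = -780, D₂ = -780
f is negative-definite; reduce −f:
−f: translate: b→26 (≡-30 mod 56), so (28,-30,15)→(28,26,13)
−f: flip: (28,26,13)→(13,-26,28)
−f: translate: b→0 (≡-26 mod 26), so (13,-26,28)→(13,0,15)
−f: reduced (well bottom): (13,0,15) with a≤c, −a<b≤a
flip sign back: reduced form of f is (-13,0,-15)
g is negative-definite; reduce −g:
−g: flip: (1012,846,177)→(177,-846,1012)
−g: translate: b→-138 (≡-846 mod 354), so (177,-846,1012)→(177,-138,28)
−g: flip: (177,-138,28)→(28,138,177)
−g: translate: b→26 (≡138 mod 56), so (28,138,177)→(28,26,13)
−g: flip: (28,26,13)→(13,-26,28)
−g: translate: b→0 (≡-26 mod 26), so (13,-26,28)→(13,0,15)
−g: reduced (well bottom): (13,0,15) with a≤c, −a<b≤a
flip sign back: reduced form of g is (-13,0,-15)
reduced forms (-13, 0, -15) vs (-13, 0, -15) ⇒ equivalent

yes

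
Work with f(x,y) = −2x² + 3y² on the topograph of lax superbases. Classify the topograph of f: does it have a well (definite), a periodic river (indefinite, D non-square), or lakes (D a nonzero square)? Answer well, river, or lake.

D = b²−4ac = 0² − 4·(-2)·3 = 24
D > 0 non-square ⇒ indefinite ⇒ periodic river

river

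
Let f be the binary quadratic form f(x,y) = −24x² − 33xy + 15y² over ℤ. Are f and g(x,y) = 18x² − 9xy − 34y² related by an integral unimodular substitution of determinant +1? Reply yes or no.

D₁ = 2529, D₂ = 2529
river cycle of f (length 30): (15, 33, -24), (-24, 15, 24), (24, 33, -15), (-15, 27, 30), (30, 33, -12), (-12, 39, 21), (21, 45, -6), (-6, 39, 42), (42, 45, -3), (-3, 45, 42), … (20 more)
river cycle of g (length 52): (18, 27, -25), (-25, 23, 20), (20, 17, -28), (-28, 39, 9), (9, 33, -40), (-40, 47, 2), (2, 49, -16), (-16, 47, 5), (5, 43, -34), (-34, 25, 14), … (42 more)
cycles differ ⇒ inequivalent

no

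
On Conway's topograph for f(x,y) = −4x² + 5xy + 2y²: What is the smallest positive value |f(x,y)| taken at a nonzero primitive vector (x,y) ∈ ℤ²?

river: ρ → (2,7,-1)
river: ρ → (-1,7,2)
river: ρ → (2,5,-4)
river: ρ → (-4,3,3)
river: ρ → (3,3,-4)
river: ρ → (-4,5,2)
closes: descent 0, river 6
min |a| on river = 1

1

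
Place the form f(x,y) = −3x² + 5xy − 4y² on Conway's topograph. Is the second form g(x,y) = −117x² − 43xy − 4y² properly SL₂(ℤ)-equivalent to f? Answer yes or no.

D₁ = -23, D₂ = -23
f is negative-definite; reduce −f:
−f: translate: b→1 (≡-5 mod 6), so (3,-5,4)→(3,1,2)
−f: flip: (3,1,2)→(2,-1,3)
−f: reduced (well bottom): (2,-1,3) with a≤c, −a<b≤a
flip sign back: reduced form of f is (-2,1,-3)
g is negative-definite; reduce −g:
−g: flip: (117,43,4)→(4,-43,117)
−g: translate: b→-3 (≡-43 mod 8), so (4,-43,117)→(4,-3,2)
−g: flip: (4,-3,2)→(2,3,4)
−g: translate: b→-1 (≡3 mod 4), so (2,3,4)→(2,-1,3)
−g: reduced (well bottom): (2,-1,3) with a≤c, −a<b≤a
flip sign back: reduced form of g is (-2,1,-3)
reduced forms (-2, 1, -3) vs (-2, 1, -3) ⇒ equivalent

yes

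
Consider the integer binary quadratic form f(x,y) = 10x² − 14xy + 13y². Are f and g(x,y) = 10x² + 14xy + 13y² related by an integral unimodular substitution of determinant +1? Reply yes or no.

D₁ = -324, D₂ = -324
f: translate: b→6 (≡-14 mod 20), so (10,-14,13)→(10,6,9)
f: flip: (10,6,9)→(9,-6,10)
f: reduced (well bottom): (9,-6,10) with a≤c, −a<b≤a
g: translate: b→-6 (≡14 mod 20), so (10,14,13)→(10,-6,9)
g: flip: (10,-6,9)→(9,6,10)
g: reduced (well bottom): (9,6,10) with a≤c, −a<b≤a
reduced forms (9, -6, 10) vs (9, 6, 10) ⇒ inequivalent

no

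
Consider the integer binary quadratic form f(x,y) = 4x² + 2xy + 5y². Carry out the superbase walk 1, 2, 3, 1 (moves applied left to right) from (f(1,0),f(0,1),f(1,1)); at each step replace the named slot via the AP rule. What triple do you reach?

start (4,5,11) = (f(1,0),f(0,1),f(1,1))
replace slot 1: 2·(5+11) − 4 = 28 → (28,5,11)
replace slot 2: 2·(28+11) − 5 = 73 → (28,73,11)
replace slot 3: 2·(28+73) − 11 = 191 → (28,73,191)
replace slot 1: 2·(73+191) − 28 = 500 → (500,73,191)

500,73,191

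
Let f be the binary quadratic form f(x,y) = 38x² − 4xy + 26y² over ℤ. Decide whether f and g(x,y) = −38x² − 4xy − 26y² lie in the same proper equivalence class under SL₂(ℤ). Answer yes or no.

D₁ = -3936, D₂ = -3936
f: flip: (38,-4,26)→(26,4,38)
f: reduced (well bottom): (26,4,38) with a≤c, −a<b≤a
g is negative-definite; reduce −g:
−g: flip: (38,4,26)→(26,-4,38)
−g: reduced (well bottom): (26,-4,38) with a≤c, −a<b≤a
flip sign back: reduced form of g is (-26,4,-38)
reduced forms (26, 4, 38) vs (-26, 4, -38) ⇒ inequivalent

no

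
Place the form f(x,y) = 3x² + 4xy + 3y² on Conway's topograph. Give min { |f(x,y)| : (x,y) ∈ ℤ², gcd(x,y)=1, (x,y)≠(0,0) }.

translate: b→-2 (≡4 mod 6), so (3,4,3)→(3,-2,2)
flip: (3,-2,2)→(2,2,3)
reduced (well bottom): (2,2,3) with a≤c, −a<b≤a
well minimum = a = 2

2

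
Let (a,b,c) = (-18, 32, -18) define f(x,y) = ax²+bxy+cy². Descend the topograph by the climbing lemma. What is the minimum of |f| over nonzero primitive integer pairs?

translate: b→4 (≡-32 mod 36), so (18,-32,18)→(18,4,4)
flip: (18,4,4)→(4,-4,18)
translate: b→4 (≡-4 mod 8), so (4,-4,18)→(4,4,18)
reduced (well bottom): (4,4,18) with a≤c, −a<b≤a
well minimum |f| = |-4| = 4 (negative-definite)

4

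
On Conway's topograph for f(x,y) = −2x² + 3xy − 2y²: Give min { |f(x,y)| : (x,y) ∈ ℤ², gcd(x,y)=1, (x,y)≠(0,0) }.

translate: b→1 (≡-3 mod 4), so (2,-3,2)→(2,1,1)
flip: (2,1,1)→(1,-1,2)
translate: b→1 (≡-1 mod 2), so (1,-1,2)→(1,1,2)
reduced (well bottom): (1,1,2) with a≤c, −a<b≤a
well minimum |f| = |-1| = 1 (negative-definite)

1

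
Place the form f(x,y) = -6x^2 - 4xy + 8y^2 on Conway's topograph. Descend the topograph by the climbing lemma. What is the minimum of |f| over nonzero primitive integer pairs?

descent: ρ → (8,4,-6)  [lands on river]
river: ρ → (-6,8,6)
river: ρ → (6,4,-8)
river: ρ → (-8,12,2)
river: ρ → (2,12,-8)
river: ρ → (-8,4,6)
river: ρ → (6,8,-6)
river: ρ → (-6,4,8)
river: ρ → (8,12,-2)
river: ρ → (-2,12,8)
closes: descent 1, river 10
min |a| on river = 2

2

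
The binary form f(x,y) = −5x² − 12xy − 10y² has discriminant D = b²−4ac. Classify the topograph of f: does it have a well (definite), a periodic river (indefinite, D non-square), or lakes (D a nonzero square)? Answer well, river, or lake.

D = b²−4ac = (-12)² − 4·(-5)·(-10) = -56
D < 0 ⇒ definite ⇒ every region one sign ⇒ single well

well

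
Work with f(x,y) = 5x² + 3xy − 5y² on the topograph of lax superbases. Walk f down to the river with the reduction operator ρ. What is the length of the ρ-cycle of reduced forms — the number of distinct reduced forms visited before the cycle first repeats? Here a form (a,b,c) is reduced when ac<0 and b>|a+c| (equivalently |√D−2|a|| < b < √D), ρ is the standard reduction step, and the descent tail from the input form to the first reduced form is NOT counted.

D = 109, ⌊√D⌋ = 10
river: ρ → (-5,7,3)
river: ρ → (3,5,-7)
river: ρ → (-7,9,1)
river: ρ → (1,9,-7)
river: ρ → (-7,5,3)
river: ρ → (3,7,-5)
river: ρ → (-5,3,5)
river: ρ → (5,7,-3)
river: ρ → (-3,5,7)
river: ρ → (7,9,-1)
river: ρ → (-1,9,7)
river: ρ → (7,5,-3)
river: ρ → (-3,7,5)
river: ρ → (5,3,-5)
ρ-cycle length = 14 (tail of 0 descent steps not counted)

14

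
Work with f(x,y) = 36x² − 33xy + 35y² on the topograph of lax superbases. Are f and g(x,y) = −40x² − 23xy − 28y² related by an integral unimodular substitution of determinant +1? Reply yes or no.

D₁ = -3951, D₂ = -3951
f: flip: (36,-33,35)→(35,33,36)
f: reduced (well bottom): (35,33,36) with a≤c, −a<b≤a
g is negative-definite; reduce −g:
−g: flip: (40,23,28)→(28,-23,40)
−g: reduced (well bottom): (28,-23,40) with a≤c, −a<b≤a
flip sign back: reduced form of g is (-28,23,-40)
reduced forms (35, 33, 36) vs (-28, 23, -40) ⇒ inequivalent

no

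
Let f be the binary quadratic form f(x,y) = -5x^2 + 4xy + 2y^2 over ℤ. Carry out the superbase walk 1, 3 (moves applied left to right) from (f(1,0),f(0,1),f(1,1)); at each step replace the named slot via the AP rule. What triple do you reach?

start (-5,2,1) = (f(1,0),f(0,1),f(1,1))
replace slot 1: 2·(2+1) − (-5) = 11 → (11,2,1)
replace slot 3: 2·(11+2) − 1 = 25 → (11,2,25)

11,2,25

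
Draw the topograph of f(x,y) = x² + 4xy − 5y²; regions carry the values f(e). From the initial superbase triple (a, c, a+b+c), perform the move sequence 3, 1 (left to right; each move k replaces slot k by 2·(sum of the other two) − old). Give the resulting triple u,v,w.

start (1,-5,0) = (f(1,0),f(0,1),f(1,1))
replace slot 3: 2·(1+(-5)) − 0 = -8 → (1,-5,-8)
replace slot 1: 2·((-5)+(-8)) − 1 = -27 → (-27,-5,-8)

-27,-5,-8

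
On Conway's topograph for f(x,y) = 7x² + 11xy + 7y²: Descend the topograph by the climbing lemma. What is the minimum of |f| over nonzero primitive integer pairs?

translate: b→-3 (≡11 mod 14), so (7,11,7)→(7,-3,3)
flip: (7,-3,3)→(3,3,7)
reduced (well bottom): (3,3,7) with a≤c, −a<b≤a
well minimum = a = 3

3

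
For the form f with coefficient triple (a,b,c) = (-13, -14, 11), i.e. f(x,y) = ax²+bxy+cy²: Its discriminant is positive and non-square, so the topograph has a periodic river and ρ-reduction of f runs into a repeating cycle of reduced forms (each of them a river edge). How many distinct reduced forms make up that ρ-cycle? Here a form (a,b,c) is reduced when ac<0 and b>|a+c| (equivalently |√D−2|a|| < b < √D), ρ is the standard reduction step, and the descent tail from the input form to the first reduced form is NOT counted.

D = 768, ⌊√D⌋ = 27
descent: ρ → (11,14,-13)  [lands on river]
river: ρ → (-13,12,12)
river: ρ → (12,12,-13)
river: ρ → (-13,14,11)
river: ρ → (11,8,-16)
river: ρ → (-16,24,3)
river: ρ → (3,24,-16)
river: ρ → (-16,8,11)
ρ-cycle length = 8 (tail of 1 descent step not counted)

8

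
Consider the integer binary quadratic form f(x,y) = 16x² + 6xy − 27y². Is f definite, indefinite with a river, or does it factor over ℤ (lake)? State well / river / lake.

D = b²−4ac = 6² − 4·16·(-27) = 1764
D = 42² is a perfect square ⇒ form factors over ℤ ⇒ lakes

lake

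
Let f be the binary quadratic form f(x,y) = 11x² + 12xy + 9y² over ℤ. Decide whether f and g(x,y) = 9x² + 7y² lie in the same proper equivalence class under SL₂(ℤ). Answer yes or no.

D₁ = -252, D₂ = -252
f: translate: b→-10 (≡12 mod 22), so (11,12,9)→(11,-10,8)
f: flip: (11,-10,8)→(8,10,11)
f: translate: b→-6 (≡10 mod 16), so (8,10,11)→(8,-6,9)
f: reduced (well bottom): (8,-6,9) with a≤c, −a<b≤a
g: flip: (9,0,7)→(7,0,9)
g: reduced (well bottom): (7,0,9) with a≤c, −a<b≤a
reduced forms (8, -6, 9) vs (7, 0, 9) ⇒ inequivalent

no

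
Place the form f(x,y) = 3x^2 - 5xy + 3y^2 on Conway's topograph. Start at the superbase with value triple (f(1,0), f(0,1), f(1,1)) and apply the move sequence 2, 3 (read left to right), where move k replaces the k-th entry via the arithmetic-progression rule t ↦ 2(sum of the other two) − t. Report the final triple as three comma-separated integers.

start (3,3,1) = (f(1,0),f(0,1),f(1,1))
replace slot 2: 2·(3+1) − 3 = 5 → (3,5,1)
replace slot 3: 2·(3+5) − 1 = 15 → (3,5,15)

3,5,15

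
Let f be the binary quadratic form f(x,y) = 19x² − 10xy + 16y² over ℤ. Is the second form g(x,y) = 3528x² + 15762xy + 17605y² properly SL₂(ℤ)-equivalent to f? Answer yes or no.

D₁ = -1116, D₂ = -1116
f: flip: (19,-10,16)→(16,10,19)
f: reduced (well bottom): (16,10,19) with a≤c, −a<b≤a
g: translate: b→1650 (≡15762 mod 7056), so (3528,15762,17605)→(3528,1650,193)
g: flip: (3528,1650,193)→(193,-1650,3528)
g: translate: b→-106 (≡-1650 mod 386), so (193,-1650,3528)→(193,-106,16)
g: flip: (193,-106,16)→(16,106,193)
g: translate: b→10 (≡106 mod 32), so (16,106,193)→(16,10,19)
g: reduced (well bottom): (16,10,19) with a≤c, −a<b≤a
reduced forms (16, 10, 19) vs (16, 10, 19) ⇒ equivalent

yes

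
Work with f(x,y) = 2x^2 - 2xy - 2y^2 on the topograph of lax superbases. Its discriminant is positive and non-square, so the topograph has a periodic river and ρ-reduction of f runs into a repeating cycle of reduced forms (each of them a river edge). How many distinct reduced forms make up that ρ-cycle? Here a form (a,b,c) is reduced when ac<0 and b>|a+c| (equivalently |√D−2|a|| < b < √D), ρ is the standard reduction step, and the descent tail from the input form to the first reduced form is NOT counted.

D = 20, ⌊√D⌋ = 4
descent: ρ → (-2,2,2)  [lands on river]
river: ρ → (2,2,-2)
ρ-cycle length = 2 (tail of 1 descent step not counted)

2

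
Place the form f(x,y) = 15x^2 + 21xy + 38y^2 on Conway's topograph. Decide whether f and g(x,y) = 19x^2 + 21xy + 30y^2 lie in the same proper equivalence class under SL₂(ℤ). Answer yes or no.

D₁ = -1839, D₂ = -1839
f: translate: b→-9 (≡21 mod 30), so (15,21,38)→(15,-9,32)
f: reduced (well bottom): (15,-9,32) with a≤c, −a<b≤a
g: translate: b→-17 (≡21 mod 38), so (19,21,30)→(19,-17,28)
g: reduced (well bottom): (19,-17,28) with a≤c, −a<b≤a
reduced forms (15, -9, 32) vs (19, -17, 28) ⇒ inequivalent

no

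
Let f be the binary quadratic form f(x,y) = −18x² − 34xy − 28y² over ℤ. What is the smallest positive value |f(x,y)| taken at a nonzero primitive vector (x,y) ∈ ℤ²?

translate: b→-2 (≡34 mod 36), so (18,34,28)→(18,-2,12)
flip: (18,-2,12)→(12,2,18)
reduced (well bottom): (12,2,18) with a≤c, −a<b≤a
well minimum |f| = |-12| = 12 (negative-definite)

12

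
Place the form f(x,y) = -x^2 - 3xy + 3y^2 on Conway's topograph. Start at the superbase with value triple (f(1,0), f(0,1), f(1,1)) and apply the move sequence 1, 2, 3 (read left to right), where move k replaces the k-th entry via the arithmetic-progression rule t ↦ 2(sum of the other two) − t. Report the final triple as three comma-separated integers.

start (-1,3,-1) = (f(1,0),f(0,1),f(1,1))
replace slot 1: 2·(3+(-1)) − (-1) = 5 → (5,3,-1)
replace slot 2: 2·(5+(-1)) − 3 = 5 → (5,5,-1)
replace slot 3: 2·(5+5) − (-1) = 21 → (5,5,21)

5,5,21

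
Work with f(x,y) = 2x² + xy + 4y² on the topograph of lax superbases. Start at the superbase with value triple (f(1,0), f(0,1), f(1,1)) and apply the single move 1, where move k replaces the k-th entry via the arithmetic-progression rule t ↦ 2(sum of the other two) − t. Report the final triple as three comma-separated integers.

start (2,4,7) = (f(1,0),f(0,1),f(1,1))
replace slot 1: 2·(4+7) − 2 = 20 → (20,4,7)

20,4,7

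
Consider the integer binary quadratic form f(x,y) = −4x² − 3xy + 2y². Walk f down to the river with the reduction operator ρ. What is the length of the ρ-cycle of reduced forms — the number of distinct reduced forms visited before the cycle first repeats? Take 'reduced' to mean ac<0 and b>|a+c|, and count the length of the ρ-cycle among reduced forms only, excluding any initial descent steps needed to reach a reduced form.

D = 41, ⌊√D⌋ = 6
descent: ρ → (2,3,-4)  [lands on river]
river: ρ → (-4,5,1)
river: ρ → (1,5,-4)
river: ρ → (-4,3,2)
river: ρ → (2,5,-2)
river: ρ → (-2,3,4)
river: ρ → (4,5,-1)
river: ρ → (-1,5,4)
river: ρ → (4,3,-2)
river: ρ → (-2,5,2)
ρ-cycle length = 10 (tail of 1 descent step not counted)

10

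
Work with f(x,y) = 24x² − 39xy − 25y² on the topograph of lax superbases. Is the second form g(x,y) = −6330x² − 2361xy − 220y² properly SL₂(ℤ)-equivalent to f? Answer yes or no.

D₁ = 3921, D₂ = 3921
river cycle of f (length 76): (-25, 39, 24), (24, 57, -7), (-7, 55, 32), (32, 9, -30), (-30, 51, 11), (11, 59, -10), (-10, 61, 5), (5, 59, -22), (-22, 29, 35), (35, 41, -16), … (66 more)
river cycle of g (length 76): (-25, 39, 24), (24, 57, -7), (-7, 55, 32), (32, 9, -30), (-30, 51, 11), (11, 59, -10), (-10, 61, 5), (5, 59, -22), (-22, 29, 35), (35, 41, -16), … (66 more)
cycles coincide ⇒ equivalent

yes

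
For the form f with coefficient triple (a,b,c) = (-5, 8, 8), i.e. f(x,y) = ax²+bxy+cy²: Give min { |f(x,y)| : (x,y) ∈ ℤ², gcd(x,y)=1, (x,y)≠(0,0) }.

river: ρ → (8,8,-5)
river: ρ → (-5,12,4)
river: ρ → (4,12,-5)
river: ρ → (-5,8,8)
closes: descent 0, river 4
min |a| on river = 4

4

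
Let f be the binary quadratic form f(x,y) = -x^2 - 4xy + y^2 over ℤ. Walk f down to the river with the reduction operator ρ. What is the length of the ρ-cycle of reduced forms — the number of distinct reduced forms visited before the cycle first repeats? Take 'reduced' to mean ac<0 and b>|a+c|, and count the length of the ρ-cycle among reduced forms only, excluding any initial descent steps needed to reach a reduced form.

D = 20, ⌊√D⌋ = 4
descent: ρ → (1,4,-1)  [lands on river]
river: ρ → (-1,4,1)
ρ-cycle length = 2 (tail of 1 descent step not counted)

2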